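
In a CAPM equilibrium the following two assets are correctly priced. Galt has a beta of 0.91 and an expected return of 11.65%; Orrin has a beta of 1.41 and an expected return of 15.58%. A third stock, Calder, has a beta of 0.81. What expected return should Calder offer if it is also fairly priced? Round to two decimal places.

10.86%

MRP (SML slope) = (15.58% − 11.65%) / (1.41 − 0.91) = 3.93% / 0.50 = 7.8600%
R_f (intercept) = 11.65% − 0.91 × 7.8600% = 4.4974%
E(R_Calder) = R_f + β × MRP = 4.4974% + 0.81 × 7.8600% = 10.86%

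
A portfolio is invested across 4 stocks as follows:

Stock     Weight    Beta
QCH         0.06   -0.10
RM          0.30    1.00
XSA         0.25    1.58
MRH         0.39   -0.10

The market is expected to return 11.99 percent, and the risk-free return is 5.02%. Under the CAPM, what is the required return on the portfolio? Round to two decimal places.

9.55%

β_P = Σ w_i β_i = 0.06×-0.10 + 0.30×1.00 + 0.25×1.58 + 0.39×-0.10 = 0.6500
MRP = 11.99% − 5.02% = 6.97%
E(R_P) = R_f + β_P × MRP = 5.02% + 0.6500 × 6.97% = 9.55%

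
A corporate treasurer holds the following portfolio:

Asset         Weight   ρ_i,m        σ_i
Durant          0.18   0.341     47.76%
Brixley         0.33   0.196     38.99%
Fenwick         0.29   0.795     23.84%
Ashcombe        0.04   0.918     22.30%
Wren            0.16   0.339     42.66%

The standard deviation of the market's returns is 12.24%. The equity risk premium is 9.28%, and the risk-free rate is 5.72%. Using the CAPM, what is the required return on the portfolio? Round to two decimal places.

16.40%

β_Durant = 0.341 × 47.76% / 12.24% = 1.3306
β_Brixley = 0.196 × 38.99% / 12.24% = 0.6243
β_Fenwick = 0.795 × 23.84% / 12.24% = 1.5484
β_Ashcombe = 0.918 × 22.30% / 12.24% = 1.6725
β_Wren = 0.339 × 42.66% / 12.24% = 1.1815
β_P = Σ w_i β_i = 0.18×1.3306 + 0.33×0.6243 + 0.29×1.5484 + 0.04×1.6725 + 0.16×1.1815 = 1.1505
E(R_P) = R_f + β_P × MRP = 5.72% + 1.1505 × 9.28% = 16.40%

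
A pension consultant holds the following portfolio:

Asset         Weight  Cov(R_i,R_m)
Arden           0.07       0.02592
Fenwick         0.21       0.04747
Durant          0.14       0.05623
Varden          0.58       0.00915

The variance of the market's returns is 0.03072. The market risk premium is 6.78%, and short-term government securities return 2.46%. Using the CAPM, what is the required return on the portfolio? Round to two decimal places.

β_Arden = 0.02592 / 0.03072 = 0.8438
β_Fenwick = 0.04747 / 0.03072 = 1.5452
β_Durant = 0.05623 / 0.03072 = 1.8304
β_Varden = 0.00915 / 0.03072 = 0.2979
β_P = Σ w_i β_i = 0.07×0.8438 + 0.21×1.5452 + 0.14×1.8304 + 0.58×0.2979 = 0.8126
E(R_P) = R_f + β_P × MRP = 2.46% + 0.8126 × 6.78% = 7.97%

7.97%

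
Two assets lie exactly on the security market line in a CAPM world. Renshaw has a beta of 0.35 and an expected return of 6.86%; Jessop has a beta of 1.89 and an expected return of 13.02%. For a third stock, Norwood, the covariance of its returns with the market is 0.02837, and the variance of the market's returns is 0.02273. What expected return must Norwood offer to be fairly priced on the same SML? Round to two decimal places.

MRP = (13.02% − 6.86%) / (1.89 − 0.35) = 4.0000%
R_f = 6.86% − 0.35 × 4.0000% = 5.4600%
β_Norwood = Cov / Var(R_m) = 0.02837 / 0.02273 = 1.2481
E(R_Norwood) = R_f + β × MRP = 5.4600% + 1.2481 × 4.0000% = 10.45%

10.45%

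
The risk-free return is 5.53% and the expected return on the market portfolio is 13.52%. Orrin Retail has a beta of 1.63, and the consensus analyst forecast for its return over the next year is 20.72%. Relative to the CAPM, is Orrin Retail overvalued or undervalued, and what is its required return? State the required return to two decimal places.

MRP = 13.52% − 5.53% = 7.99%
Required return = R_f + β·MRP = 5.53% + 1.63 × 7.99% = 18.55%
Forecast 20.72% > required 18.55% → the stock plots above the SML → undervalued.

Undervalued; required return 18.55%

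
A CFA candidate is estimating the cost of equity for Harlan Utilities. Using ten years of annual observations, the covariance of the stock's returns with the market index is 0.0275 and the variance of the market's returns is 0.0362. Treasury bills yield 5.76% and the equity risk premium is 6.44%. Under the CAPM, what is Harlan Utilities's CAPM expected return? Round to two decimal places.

β = Cov(R_i, R_m) / Var(R_m) = 0.0275 / 0.0362 = 0.7597
E(R) = R_f + β × MRP = 5.76% + 0.7597 × 6.44% = 10.65%

10.65%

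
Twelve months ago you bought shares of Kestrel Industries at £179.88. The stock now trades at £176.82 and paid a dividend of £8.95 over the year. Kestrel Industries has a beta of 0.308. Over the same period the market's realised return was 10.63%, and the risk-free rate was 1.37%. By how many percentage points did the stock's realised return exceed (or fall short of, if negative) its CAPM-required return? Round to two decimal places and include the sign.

Realised HPR = (P1 + D1 − P0) / P0 = (176.82 + 8.95 − 179.88) / 179.88 = 5.89 / 179.88 = 3.2744%
MRP = 10.63% − 1.37% = 9.26%
CAPM required = R_f + β·MRP = 1.37% + 0.308 × 9.26% = 4.22208%
α = realised − required = 3.2744% − 4.22208% = -0.95%

-0.95%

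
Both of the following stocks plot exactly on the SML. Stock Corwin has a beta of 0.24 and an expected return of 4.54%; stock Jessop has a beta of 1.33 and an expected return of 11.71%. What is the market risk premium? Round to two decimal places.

6.58%

Both satisfy E(R) = R_f + β·MRP, so the slope of the SML is
MRP = (11.71% − 4.54%) / (1.33 − 0.24) = 7.17% / 1.09 = 6.5780%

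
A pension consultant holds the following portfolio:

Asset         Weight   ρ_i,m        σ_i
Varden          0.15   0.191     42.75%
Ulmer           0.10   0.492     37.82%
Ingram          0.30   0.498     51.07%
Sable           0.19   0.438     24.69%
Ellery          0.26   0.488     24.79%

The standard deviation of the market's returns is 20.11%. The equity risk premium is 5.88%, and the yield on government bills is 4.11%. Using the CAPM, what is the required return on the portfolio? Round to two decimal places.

β_Varden = 0.191 × 42.75% / 20.11% = 0.4060
β_Ulmer = 0.492 × 37.82% / 20.11% = 0.9253
β_Ingram = 0.498 × 51.07% / 20.11% = 1.2647
β_Sable = 0.438 × 24.69% / 20.11% = 0.5378
β_Ellery = 0.488 × 24.79% / 20.11% = 0.6016
β_P = Σ w_i β_i = 0.15×0.4060 + 0.10×0.9253 + 0.30×1.2647 + 0.19×0.5378 + 0.26×0.6016 = 0.7914
E(R_P) = R_f + β_P × MRP = 4.11% + 0.7914 × 5.88% = 8.76%

8.76%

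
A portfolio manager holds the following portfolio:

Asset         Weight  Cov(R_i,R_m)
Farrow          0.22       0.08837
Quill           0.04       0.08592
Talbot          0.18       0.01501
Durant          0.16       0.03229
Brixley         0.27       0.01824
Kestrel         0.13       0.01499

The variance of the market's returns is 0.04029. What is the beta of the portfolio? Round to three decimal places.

β_Farrow = 0.08837 / 0.04029 = 2.1933
β_Quill = 0.08592 / 0.04029 = 2.1325
β_Talbot = 0.01501 / 0.04029 = 0.3725
β_Durant = 0.03229 / 0.04029 = 0.8014
β_Brixley = 0.01824 / 0.04029 = 0.4527
β_Kestrel = 0.01499 / 0.04029 = 0.3721
β_P = Σ w_i β_i = 0.22×2.1933 + 0.04×2.1325 + 0.18×0.3725 + 0.16×0.8014 + 0.27×0.4527 + 0.13×0.3721 = 0.9337

0.934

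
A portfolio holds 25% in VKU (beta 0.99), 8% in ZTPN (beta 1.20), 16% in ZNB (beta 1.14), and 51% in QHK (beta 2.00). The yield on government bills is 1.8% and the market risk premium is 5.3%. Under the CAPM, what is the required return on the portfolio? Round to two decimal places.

9.99%

β_P = Σ w_i β_i = 0.25×0.99 + 0.08×1.20 + 0.16×1.14 + 0.51×2.00 = 1.5459
E(R_P) = R_f + β_P × MRP = 1.8% + 1.5459 × 5.3% = 9.99%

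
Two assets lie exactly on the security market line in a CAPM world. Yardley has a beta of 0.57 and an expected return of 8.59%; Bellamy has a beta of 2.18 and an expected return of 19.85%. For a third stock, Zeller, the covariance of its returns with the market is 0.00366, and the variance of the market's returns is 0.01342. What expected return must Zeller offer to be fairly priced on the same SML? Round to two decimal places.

MRP = (19.85% − 8.59%) / (2.18 − 0.57) = 6.9938%
R_f = 8.59% − 0.57 × 6.9938% = 4.6035%
β_Zeller = Cov / Var(R_m) = 0.00366 / 0.01342 = 0.2727
E(R_Zeller) = R_f + β × MRP = 4.6035% + 0.2727 × 6.9938% = 6.51%

6.51%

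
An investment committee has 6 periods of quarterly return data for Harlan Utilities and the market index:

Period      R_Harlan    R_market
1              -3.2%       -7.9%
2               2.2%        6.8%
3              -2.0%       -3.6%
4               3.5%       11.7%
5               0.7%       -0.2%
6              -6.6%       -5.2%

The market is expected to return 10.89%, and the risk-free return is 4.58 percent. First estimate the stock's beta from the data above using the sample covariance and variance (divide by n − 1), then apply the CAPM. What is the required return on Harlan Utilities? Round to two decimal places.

Mean R_i = (-3.2 + 2.2 − 2.0 + 3.5 + 0.7 − 6.6) / 6 = -0.9000%
Mean R_m = (-7.9 + 6.8 − 3.6 + 11.7 − 0.2 − 5.2) / 6 = 0.2667%
Σ(R_i − R̄_i)(R_m − R̄_m) = 124.0100  ⇒  Cov = 124.0100 / 5 = 24.8020
Σ(R_m − R̄_m)² = 285.1533  ⇒  Var(R_m) = 285.1533 / 5 = 57.0307
β = Cov / Var(R_m) = 24.8020 / 57.0307 = 0.4349
MRP = 10.89% − 4.58% = 6.31%
E(R) = R_f + β × MRP = 4.58% + 0.4349 × 6.31% = 7.32%

7.32%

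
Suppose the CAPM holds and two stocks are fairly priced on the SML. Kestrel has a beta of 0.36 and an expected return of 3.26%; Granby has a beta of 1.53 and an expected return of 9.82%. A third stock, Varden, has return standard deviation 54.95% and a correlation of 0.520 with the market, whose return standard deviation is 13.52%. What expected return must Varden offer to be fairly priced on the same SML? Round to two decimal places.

MRP = (9.82% − 3.26%) / (1.53 − 0.36) = 5.6068%
R_f = 3.26% − 0.36 × 5.6068% = 1.2416%
β_Varden = ρ·σ_i/σ_m = 0.520 × 54.95 / 13.52 = 2.1135
E(R_Varden) = R_f + β × MRP = 1.2416% + 2.1135 × 5.6068% = 13.09%

13.09%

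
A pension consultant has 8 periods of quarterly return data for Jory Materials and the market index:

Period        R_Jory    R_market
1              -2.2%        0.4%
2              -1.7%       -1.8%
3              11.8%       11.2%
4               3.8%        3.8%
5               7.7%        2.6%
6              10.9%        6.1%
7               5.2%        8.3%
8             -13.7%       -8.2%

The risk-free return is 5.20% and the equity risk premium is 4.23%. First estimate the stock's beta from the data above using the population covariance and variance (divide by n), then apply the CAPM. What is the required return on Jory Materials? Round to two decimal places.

Mean R_i = (-2.2 − 1.7 + 11.8 + 3.8 + 7.7 + 10.9 + 5.2 − 13.7) / 8 = 2.7250%
Mean R_m = (0.4 − 1.8 + 11.2 + 3.8 + 2.6 + 6.1 + 8.3 − 8.2) / 8 = 2.8000%
Σ(R_i − R̄_i)(R_m − R̄_m) = 329.7500  ⇒  Cov = 329.7500 / 8 = 41.2188
Σ(R_m − R̄_m)² = 260.6600  ⇒  Var(R_m) = 260.6600 / 8 = 32.5825
β = Cov / Var(R_m) = 41.2188 / 32.5825 = 1.2651
E(R) = R_f + β × MRP = 5.20% + 1.2651 × 4.23% = 10.55%

10.55%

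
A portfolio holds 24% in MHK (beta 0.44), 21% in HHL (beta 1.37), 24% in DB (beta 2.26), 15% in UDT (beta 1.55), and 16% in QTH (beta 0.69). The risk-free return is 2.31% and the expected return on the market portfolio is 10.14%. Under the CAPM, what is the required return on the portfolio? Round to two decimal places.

12.32%

β_P = Σ w_i β_i = 0.24×0.44 + 0.21×1.37 + 0.24×2.26 + 0.15×1.55 + 0.16×0.69 = 1.2786
MRP = 10.14% − 2.31% = 7.83%
E(R_P) = R_f + β_P × MRP = 2.31% + 1.2786 × 7.83% = 12.32%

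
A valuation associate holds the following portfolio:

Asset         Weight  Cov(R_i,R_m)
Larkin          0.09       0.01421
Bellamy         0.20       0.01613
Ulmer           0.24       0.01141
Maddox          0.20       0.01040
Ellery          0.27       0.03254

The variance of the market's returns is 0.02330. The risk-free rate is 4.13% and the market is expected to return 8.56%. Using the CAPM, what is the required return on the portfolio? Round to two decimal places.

β_Larkin = 0.01421 / 0.02330 = 0.6099
β_Bellamy = 0.01613 / 0.02330 = 0.6923
β_Ulmer = 0.01141 / 0.02330 = 0.4897
β_Maddox = 0.01040 / 0.02330 = 0.4464
β_Ellery = 0.03254 / 0.02330 = 1.3966
β_P = Σ w_i β_i = 0.09×0.6099 + 0.20×0.6923 + 0.24×0.4897 + 0.20×0.4464 + 0.27×1.3966 = 0.7772
MRP = 8.56% − 4.13% = 4.43%
E(R_P) = R_f + β_P × MRP = 4.13% + 0.7772 × 4.43% = 7.57%

7.57%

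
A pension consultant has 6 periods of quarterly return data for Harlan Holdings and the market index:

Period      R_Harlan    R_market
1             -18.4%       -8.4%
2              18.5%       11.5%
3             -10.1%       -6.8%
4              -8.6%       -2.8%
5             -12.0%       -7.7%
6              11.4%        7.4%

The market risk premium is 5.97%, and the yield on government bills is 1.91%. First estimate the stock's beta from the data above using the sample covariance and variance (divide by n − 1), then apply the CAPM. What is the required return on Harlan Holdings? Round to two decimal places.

Mean R_i = (-18.4 + 18.5 − 10.1 − 8.6 − 12.0 + 11.4) / 6 = -3.2000%
Mean R_m = (-8.4 + 11.5 − 6.8 − 2.8 − 7.7 + 7.4) / 6 = -1.1333%
Σ(R_i − R̄_i)(R_m − R̄_m) = 615.0700  ⇒  Cov = 615.0700 / 5 = 123.0140
Σ(R_m − R̄_m)² = 363.2333  ⇒  Var(R_m) = 363.2333 / 5 = 72.6467
β = Cov / Var(R_m) = 123.0140 / 72.6467 = 1.6933
E(R) = R_f + β × MRP = 1.91% + 1.6933 × 5.97% = 12.02%

12.02%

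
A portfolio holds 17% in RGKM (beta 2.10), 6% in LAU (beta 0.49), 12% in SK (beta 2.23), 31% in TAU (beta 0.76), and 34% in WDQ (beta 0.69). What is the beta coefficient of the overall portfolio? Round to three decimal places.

1.124

β_P = Σ w_i β_i = 0.17×2.10 + 0.06×0.49 + 0.12×2.23 + 0.31×0.76 + 0.34×0.69 = 1.1242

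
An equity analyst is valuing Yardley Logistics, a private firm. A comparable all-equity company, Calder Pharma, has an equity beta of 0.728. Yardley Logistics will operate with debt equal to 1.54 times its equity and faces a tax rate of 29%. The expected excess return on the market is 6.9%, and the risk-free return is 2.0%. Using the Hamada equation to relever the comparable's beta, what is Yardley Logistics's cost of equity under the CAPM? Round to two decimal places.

β_L = β_U × [1 + (1 − t)(D/E)] = 0.728 × [1 + (1 − 0.29) × 1.54]
    = 0.728 × [1 + 0.71 × 1.54] = 0.728 × 2.0934 = 1.5240
E(R) = R_f + β_L × MRP = 2.0% + 1.5240 × 6.9% = 12.52%

12.52%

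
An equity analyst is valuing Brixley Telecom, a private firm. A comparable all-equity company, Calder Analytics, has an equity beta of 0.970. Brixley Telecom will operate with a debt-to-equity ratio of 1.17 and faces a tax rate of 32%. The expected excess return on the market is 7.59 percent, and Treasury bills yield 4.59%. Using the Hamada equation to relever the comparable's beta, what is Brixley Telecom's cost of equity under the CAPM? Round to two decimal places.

17.81%

β_L = β_U × [1 + (1 − t)(D/E)] = 0.970 × [1 + (1 − 0.32) × 1.17]
    = 0.970 × [1 + 0.68 × 1.17] = 0.970 × 1.7956 = 1.7417
E(R) = R_f + β_L × MRP = 4.59% + 1.7417 × 7.59% = 17.81%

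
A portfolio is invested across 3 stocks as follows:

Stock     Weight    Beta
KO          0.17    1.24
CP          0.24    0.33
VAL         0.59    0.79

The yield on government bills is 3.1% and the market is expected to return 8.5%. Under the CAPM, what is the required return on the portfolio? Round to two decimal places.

β_P = Σ w_i β_i = 0.17×1.24 + 0.24×0.33 + 0.59×0.79 = 0.7561
MRP = 8.5% − 3.1% = 5.40%
E(R_P) = R_f + β_P × MRP = 3.1% + 0.7561 × 5.4% = 7.18%

7.18%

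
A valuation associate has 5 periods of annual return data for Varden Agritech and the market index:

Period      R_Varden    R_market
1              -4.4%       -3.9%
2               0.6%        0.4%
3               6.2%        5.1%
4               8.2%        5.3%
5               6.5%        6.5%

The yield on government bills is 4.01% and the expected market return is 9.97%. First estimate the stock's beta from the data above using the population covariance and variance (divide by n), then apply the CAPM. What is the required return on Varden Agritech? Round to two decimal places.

11.00%

Mean R_i = (-4.4 + 0.6 + 6.2 + 8.2 + 6.5) / 5 = 3.4200%
Mean R_m = (-3.9 + 0.4 + 5.1 + 5.3 + 6.5) / 5 = 2.6800%
Σ(R_i − R̄_i)(R_m − R̄_m) = 88.9020  ⇒  Cov = 88.9020 / 5 = 17.7804
Σ(R_m − R̄_m)² = 75.8080  ⇒  Var(R_m) = 75.8080 / 5 = 15.1616
β = Cov / Var(R_m) = 17.7804 / 15.1616 = 1.1727
MRP = 9.97% − 4.01% = 5.96%
E(R) = R_f + β × MRP = 4.01% + 1.1727 × 5.96% = 11.00%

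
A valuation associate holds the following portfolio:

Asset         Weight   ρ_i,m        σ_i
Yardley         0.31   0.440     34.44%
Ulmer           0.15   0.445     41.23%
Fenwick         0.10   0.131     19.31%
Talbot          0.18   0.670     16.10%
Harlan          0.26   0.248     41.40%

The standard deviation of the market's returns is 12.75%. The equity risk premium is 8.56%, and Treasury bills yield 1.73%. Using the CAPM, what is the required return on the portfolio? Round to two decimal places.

β_Yardley = 0.440 × 34.44% / 12.75% = 1.1885
β_Ulmer = 0.445 × 41.23% / 12.75% = 1.4390
β_Fenwick = 0.131 × 19.31% / 12.75% = 0.1984
β_Talbot = 0.670 × 16.10% / 12.75% = 0.8460
β_Harlan = 0.248 × 41.40% / 12.75% = 0.8053
β_P = Σ w_i β_i = 0.31×1.1885 + 0.15×1.4390 + 0.10×0.1984 + 0.18×0.8460 + 0.26×0.8053 = 0.9658
E(R_P) = R_f + β_P × MRP = 1.73% + 0.9658 × 8.56% = 10.00%

10.00%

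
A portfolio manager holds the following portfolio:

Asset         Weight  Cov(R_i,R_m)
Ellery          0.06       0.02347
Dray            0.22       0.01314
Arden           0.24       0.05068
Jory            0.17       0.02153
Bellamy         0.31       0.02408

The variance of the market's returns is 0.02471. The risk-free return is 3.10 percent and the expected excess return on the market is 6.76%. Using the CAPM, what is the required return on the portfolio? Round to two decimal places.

β_Ellery = 0.02347 / 0.02471 = 0.9498
β_Dray = 0.01314 / 0.02471 = 0.5318
β_Arden = 0.05068 / 0.02471 = 2.0510
β_Jory = 0.02153 / 0.02471 = 0.8713
β_Bellamy = 0.02408 / 0.02471 = 0.9745
β_P = Σ w_i β_i = 0.06×0.9498 + 0.22×0.5318 + 0.24×2.0510 + 0.17×0.8713 + 0.31×0.9745 = 1.1164
E(R_P) = R_f + β_P × MRP = 3.10% + 1.1164 × 6.76% = 10.65%

10.65%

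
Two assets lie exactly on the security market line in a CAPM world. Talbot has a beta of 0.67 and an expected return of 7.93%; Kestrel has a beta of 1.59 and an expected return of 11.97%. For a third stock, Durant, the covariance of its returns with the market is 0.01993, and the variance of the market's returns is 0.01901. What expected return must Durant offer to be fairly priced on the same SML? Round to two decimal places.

MRP = (11.97% − 7.93%) / (1.59 − 0.67) = 4.3913%
R_f = 7.93% − 0.67 × 4.3913% = 4.9878%
β_Durant = Cov / Var(R_m) = 0.01993 / 0.01901 = 1.0484
E(R_Durant) = R_f + β × MRP = 4.9878% + 1.0484 × 4.3913% = 9.59%

9.59%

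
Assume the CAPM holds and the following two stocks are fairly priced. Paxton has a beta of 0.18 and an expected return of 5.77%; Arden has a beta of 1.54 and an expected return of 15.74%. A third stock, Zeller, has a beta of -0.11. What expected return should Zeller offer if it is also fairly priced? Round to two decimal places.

3.64%

MRP (SML slope) = (15.74% − 5.77%) / (1.54 − 0.18) = 9.97% / 1.36 = 7.3309%
R_f (intercept) = 5.77% − 0.18 × 7.3309% = 4.4504%
E(R_Zeller) = R_f + β × MRP = 4.4504% + -0.11 × 7.3309% = 3.64%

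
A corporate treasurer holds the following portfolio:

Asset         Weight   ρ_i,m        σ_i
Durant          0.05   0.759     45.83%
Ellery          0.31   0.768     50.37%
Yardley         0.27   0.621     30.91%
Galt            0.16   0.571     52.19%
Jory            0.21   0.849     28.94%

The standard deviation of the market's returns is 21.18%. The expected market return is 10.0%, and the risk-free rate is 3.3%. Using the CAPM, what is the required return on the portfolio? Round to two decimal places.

β_Durant = 0.759 × 45.83% / 21.18% = 1.6423
β_Ellery = 0.768 × 50.37% / 21.18% = 1.8264
β_Yardley = 0.621 × 30.91% / 21.18% = 0.9063
β_Galt = 0.571 × 52.19% / 21.18% = 1.4070
β_Jory = 0.849 × 28.94% / 21.18% = 1.1601
β_P = Σ w_i β_i = 0.05×1.6423 + 0.31×1.8264 + 0.27×0.9063 + 0.16×1.4070 + 0.21×1.1601 = 1.3617
MRP = 10.0% − 3.3% = 6.70%
E(R_P) = R_f + β_P × MRP = 3.3% + 1.3617 × 6.7% = 12.42%

12.42%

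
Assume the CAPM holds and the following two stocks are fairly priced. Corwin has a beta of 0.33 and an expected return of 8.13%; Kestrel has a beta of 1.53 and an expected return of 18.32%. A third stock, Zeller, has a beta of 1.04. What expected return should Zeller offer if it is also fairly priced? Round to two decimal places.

14.16%

MRP (SML slope) = (18.32% − 8.13%) / (1.53 − 0.33) = 10.19% / 1.20 = 8.4917%
R_f (intercept) = 8.13% − 0.33 × 8.4917% = 5.3277%
E(R_Zeller) = R_f + β × MRP = 5.3277% + 1.04 × 8.4917% = 14.16%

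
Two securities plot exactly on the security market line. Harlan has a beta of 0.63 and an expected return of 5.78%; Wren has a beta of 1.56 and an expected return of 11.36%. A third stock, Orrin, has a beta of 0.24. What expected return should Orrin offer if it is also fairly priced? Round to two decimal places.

3.44%

MRP (SML slope) = (11.36% − 5.78%) / (1.56 − 0.63) = 5.58% / 0.93 = 6.0000%
R_f (intercept) = 5.78% − 0.63 × 6.0000% = 2.0000%
E(R_Orrin) = R_f + β × MRP = 2.0000% + 0.24 × 6.0000% = 3.44%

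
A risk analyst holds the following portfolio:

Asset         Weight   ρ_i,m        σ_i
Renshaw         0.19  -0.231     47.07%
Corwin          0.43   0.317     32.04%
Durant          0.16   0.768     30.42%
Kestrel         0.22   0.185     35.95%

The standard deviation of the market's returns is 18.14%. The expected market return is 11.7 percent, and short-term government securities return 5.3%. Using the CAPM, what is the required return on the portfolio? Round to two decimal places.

7.95%

β_Renshaw = -0.231 × 47.07% / 18.14% = -0.5994
β_Corwin = 0.317 × 32.04% / 18.14% = 0.5599
β_Durant = 0.768 × 30.42% / 18.14% = 1.2879
β_Kestrel = 0.185 × 35.95% / 18.14% = 0.3666
β_P = Σ w_i β_i = 0.19×-0.5994 + 0.43×0.5599 + 0.16×1.2879 + 0.22×0.3666 = 0.4136
MRP = 11.7% − 5.3% = 6.40%
E(R_P) = R_f + β_P × MRP = 5.3% + 0.4136 × 6.4% = 7.95%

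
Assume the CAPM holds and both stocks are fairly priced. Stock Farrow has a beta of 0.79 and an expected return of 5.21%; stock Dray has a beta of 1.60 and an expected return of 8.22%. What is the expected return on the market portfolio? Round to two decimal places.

Both satisfy E(R) = R_f + β·MRP, so the slope of the SML is
MRP = (8.22% − 5.21%) / (1.60 − 0.79) = 3.01% / 0.81 = 3.7160%
R_f = E(R_Farrow) − β_Farrow·MRP = 5.21% − 0.79 × 3.7160% = 2.2744%
E(R_m) = R_f + MRP = 2.2744% + 3.7160% = 5.99%

5.99%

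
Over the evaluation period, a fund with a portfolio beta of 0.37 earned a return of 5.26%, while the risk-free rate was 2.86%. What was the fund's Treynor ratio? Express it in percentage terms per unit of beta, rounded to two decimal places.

6.49%

Treynor = (R_P − R_f) / β_P = (5.26% − 2.86%) / 0.3700 = 2.40% / 0.3700 = 6.49%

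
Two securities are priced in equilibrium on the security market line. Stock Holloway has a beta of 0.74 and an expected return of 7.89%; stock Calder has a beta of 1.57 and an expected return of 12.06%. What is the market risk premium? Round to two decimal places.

5.02%

Both satisfy E(R) = R_f + β·MRP, so the slope of the SML is
MRP = (12.06% − 7.89%) / (1.57 − 0.74) = 4.17% / 0.83 = 5.0241%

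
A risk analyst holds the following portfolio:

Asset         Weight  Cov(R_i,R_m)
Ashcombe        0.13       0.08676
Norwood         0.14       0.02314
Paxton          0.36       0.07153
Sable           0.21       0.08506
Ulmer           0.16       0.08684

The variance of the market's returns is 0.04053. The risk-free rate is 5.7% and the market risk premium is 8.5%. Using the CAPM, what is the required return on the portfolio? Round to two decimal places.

β_Ashcombe = 0.08676 / 0.04053 = 2.1406
β_Norwood = 0.02314 / 0.04053 = 0.5709
β_Paxton = 0.07153 / 0.04053 = 1.7649
β_Sable = 0.08506 / 0.04053 = 2.0987
β_Ulmer = 0.08684 / 0.04053 = 2.1426
β_P = Σ w_i β_i = 0.13×2.1406 + 0.14×0.5709 + 0.36×1.7649 + 0.21×2.0987 + 0.16×2.1426 = 1.7771
E(R_P) = R_f + β_P × MRP = 5.7% + 1.7771 × 8.5% = 20.81%

20.81%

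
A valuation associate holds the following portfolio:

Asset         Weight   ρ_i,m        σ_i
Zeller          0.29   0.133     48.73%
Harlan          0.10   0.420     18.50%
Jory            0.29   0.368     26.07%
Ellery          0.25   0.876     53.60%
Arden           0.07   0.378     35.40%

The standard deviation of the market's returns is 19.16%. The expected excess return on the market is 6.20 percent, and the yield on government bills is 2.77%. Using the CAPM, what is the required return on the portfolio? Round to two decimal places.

8.63%

β_Zeller = 0.133 × 48.73% / 19.16% = 0.3383
β_Harlan = 0.420 × 18.50% / 19.16% = 0.4055
β_Jory = 0.368 × 26.07% / 19.16% = 0.5007
β_Ellery = 0.876 × 53.60% / 19.16% = 2.4506
β_Arden = 0.378 × 35.40% / 19.16% = 0.6984
β_P = Σ w_i β_i = 0.29×0.3383 + 0.10×0.4055 + 0.29×0.5007 + 0.25×2.4506 + 0.07×0.6984 = 0.9454
E(R_P) = R_f + β_P × MRP = 2.77% + 0.9454 × 6.20% = 8.63%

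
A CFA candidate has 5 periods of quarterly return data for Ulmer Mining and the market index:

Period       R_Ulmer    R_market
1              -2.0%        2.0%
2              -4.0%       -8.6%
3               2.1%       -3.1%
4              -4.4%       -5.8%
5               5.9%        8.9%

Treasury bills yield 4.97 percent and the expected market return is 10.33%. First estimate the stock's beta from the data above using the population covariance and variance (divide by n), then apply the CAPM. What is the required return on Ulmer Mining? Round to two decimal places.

7.73%

Mean R_i = (-2.0 − 4.0 + 2.1 − 4.4 + 5.9) / 5 = -0.4800%
Mean R_m = (2.0 − 8.6 − 3.1 − 5.8 + 8.9) / 5 = -1.3200%
Σ(R_i − R̄_i)(R_m − R̄_m) = 98.7520  ⇒  Cov = 98.7520 / 5 = 19.7504
Σ(R_m − R̄_m)² = 191.7080  ⇒  Var(R_m) = 191.7080 / 5 = 38.3416
β = Cov / Var(R_m) = 19.7504 / 38.3416 = 0.5151
MRP = 10.33% − 4.97% = 5.36%
E(R) = R_f + β × MRP = 4.97% + 0.5151 × 5.36% = 7.73%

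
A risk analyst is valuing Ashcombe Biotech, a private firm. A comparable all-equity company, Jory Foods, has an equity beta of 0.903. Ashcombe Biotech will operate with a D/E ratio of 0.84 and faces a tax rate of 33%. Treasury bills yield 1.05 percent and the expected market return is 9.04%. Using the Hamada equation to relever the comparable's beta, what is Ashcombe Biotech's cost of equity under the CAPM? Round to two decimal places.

β_L = β_U × [1 + (1 − t)(D/E)] = 0.903 × [1 + (1 − 0.33) × 0.84]
    = 0.903 × [1 + 0.67 × 0.84] = 0.903 × 1.5628 = 1.4112
MRP = 9.04% − 1.05% = 7.99%
E(R) = R_f + β_L × MRP = 1.05% + 1.4112 × 7.99% = 12.33%

12.33%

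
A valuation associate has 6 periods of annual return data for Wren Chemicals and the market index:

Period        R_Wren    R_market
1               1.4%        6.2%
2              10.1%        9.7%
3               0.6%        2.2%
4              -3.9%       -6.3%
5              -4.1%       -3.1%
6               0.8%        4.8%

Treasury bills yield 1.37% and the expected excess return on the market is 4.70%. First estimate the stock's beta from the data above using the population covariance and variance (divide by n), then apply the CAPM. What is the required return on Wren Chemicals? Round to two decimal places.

4.99%

Mean R_i = (1.4 + 10.1 + 0.6 − 3.9 − 4.1 + 0.8) / 6 = 0.8167%
Mean R_m = (6.2 + 9.7 + 2.2 − 6.3 − 3.1 + 4.8) / 6 = 2.2500%
Σ(R_i − R̄_i)(R_m − R̄_m) = 138.0650  ⇒  Cov = 138.0650 / 6 = 23.0108
Σ(R_m − R̄_m)² = 179.3350  ⇒  Var(R_m) = 179.3350 / 6 = 29.8892
β = Cov / Var(R_m) = 23.0108 / 29.8892 = 0.7699
E(R) = R_f + β × MRP = 1.37% + 0.7699 × 4.70% = 4.99%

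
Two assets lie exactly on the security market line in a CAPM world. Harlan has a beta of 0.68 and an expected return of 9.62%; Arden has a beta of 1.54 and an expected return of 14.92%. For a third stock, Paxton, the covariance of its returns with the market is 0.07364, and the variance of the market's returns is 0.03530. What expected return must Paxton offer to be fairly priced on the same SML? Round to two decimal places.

18.29%

MRP = (14.92% − 9.62%) / (1.54 − 0.68) = 6.1628%
R_f = 9.62% − 0.68 × 6.1628% = 5.4293%
β_Paxton = Cov / Var(R_m) = 0.07364 / 0.03530 = 2.0861
E(R_Paxton) = R_f + β × MRP = 5.4293% + 2.0861 × 6.1628% = 18.29%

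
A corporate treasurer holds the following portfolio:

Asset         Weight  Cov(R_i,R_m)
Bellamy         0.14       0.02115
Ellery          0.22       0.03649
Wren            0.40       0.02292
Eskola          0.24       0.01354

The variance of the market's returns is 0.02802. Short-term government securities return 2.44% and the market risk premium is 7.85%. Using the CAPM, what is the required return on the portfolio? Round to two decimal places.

9.00%

β_Bellamy = 0.02115 / 0.02802 = 0.7548
β_Ellery = 0.03649 / 0.02802 = 1.3023
β_Wren = 0.02292 / 0.02802 = 0.8180
β_Eskola = 0.01354 / 0.02802 = 0.4832
β_P = Σ w_i β_i = 0.14×0.7548 + 0.22×1.3023 + 0.40×0.8180 + 0.24×0.4832 = 0.8353
E(R_P) = R_f + β_P × MRP = 2.44% + 0.8353 × 7.85% = 9.00%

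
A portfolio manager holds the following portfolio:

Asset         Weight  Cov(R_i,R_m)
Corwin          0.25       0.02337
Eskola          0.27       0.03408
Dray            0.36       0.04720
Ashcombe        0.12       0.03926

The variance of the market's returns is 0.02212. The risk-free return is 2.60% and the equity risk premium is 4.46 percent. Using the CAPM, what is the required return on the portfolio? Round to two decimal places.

β_Corwin = 0.02337 / 0.02212 = 1.0565
β_Eskola = 0.03408 / 0.02212 = 1.5407
β_Dray = 0.04720 / 0.02212 = 2.1338
β_Ashcombe = 0.03926 / 0.02212 = 1.7749
β_P = Σ w_i β_i = 0.25×1.0565 + 0.27×1.5407 + 0.36×2.1338 + 0.12×1.7749 = 1.6613
E(R_P) = R_f + β_P × MRP = 2.60% + 1.6613 × 4.46% = 10.01%

10.01%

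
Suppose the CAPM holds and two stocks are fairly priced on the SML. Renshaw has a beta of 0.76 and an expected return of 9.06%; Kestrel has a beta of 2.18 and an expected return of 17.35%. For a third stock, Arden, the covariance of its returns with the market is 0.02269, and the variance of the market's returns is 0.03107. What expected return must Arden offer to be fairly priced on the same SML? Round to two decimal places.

MRP = (17.35% − 9.06%) / (2.18 − 0.76) = 5.8380%
R_f = 9.06% − 0.76 × 5.8380% = 4.6231%
β_Arden = Cov / Var(R_m) = 0.02269 / 0.03107 = 0.7303
E(R_Arden) = R_f + β × MRP = 4.6231% + 0.7303 × 5.8380% = 8.89%

8.89%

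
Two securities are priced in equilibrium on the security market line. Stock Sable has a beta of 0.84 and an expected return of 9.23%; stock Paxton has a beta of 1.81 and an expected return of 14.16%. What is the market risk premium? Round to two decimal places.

Both satisfy E(R) = R_f + β·MRP, so the slope of the SML is
MRP = (14.16% − 9.23%) / (1.81 − 0.84) = 4.93% / 0.97 = 5.0825%

5.08%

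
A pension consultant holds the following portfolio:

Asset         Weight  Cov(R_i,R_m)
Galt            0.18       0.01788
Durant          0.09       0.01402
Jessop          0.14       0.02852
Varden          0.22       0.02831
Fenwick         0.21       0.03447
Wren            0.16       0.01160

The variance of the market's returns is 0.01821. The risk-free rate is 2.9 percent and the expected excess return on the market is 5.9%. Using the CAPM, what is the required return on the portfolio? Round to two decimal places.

10.61%

β_Galt = 0.01788 / 0.01821 = 0.9819
β_Durant = 0.01402 / 0.01821 = 0.7699
β_Jessop = 0.02852 / 0.01821 = 1.5662
β_Varden = 0.02831 / 0.01821 = 1.5546
β_Fenwick = 0.03447 / 0.01821 = 1.8929
β_Wren = 0.01160 / 0.01821 = 0.6370
β_P = Σ w_i β_i = 0.18×0.9819 + 0.09×0.7699 + 0.14×1.5662 + 0.22×1.5546 + 0.21×1.8929 + 0.16×0.6370 = 1.3067
E(R_P) = R_f + β_P × MRP = 2.9% + 1.3067 × 5.9% = 10.61%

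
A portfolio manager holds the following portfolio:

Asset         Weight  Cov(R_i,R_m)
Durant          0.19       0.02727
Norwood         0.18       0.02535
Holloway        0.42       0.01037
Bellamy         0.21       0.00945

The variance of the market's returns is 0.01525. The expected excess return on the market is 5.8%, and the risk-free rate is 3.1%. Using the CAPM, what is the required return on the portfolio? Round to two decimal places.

β_Durant = 0.02727 / 0.01525 = 1.7882
β_Norwood = 0.02535 / 0.01525 = 1.6623
β_Holloway = 0.01037 / 0.01525 = 0.6800
β_Bellamy = 0.00945 / 0.01525 = 0.6197
β_P = Σ w_i β_i = 0.19×1.7882 + 0.18×1.6623 + 0.42×0.6800 + 0.21×0.6197 = 1.0547
E(R_P) = R_f + β_P × MRP = 3.1% + 1.0547 × 5.8% = 9.22%

9.22%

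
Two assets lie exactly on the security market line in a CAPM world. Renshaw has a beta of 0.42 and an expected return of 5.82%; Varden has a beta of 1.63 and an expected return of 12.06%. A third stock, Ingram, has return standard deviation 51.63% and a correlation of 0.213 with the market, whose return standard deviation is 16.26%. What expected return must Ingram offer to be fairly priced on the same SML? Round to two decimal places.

MRP = (12.06% − 5.82%) / (1.63 − 0.42) = 5.1570%
R_f = 5.82% − 0.42 × 5.1570% = 3.6541%
β_Ingram = ρ·σ_i/σ_m = 0.213 × 51.63 / 16.26 = 0.6763
E(R_Ingram) = R_f + β × MRP = 3.6541% + 0.6763 × 5.1570% = 7.14%

7.14%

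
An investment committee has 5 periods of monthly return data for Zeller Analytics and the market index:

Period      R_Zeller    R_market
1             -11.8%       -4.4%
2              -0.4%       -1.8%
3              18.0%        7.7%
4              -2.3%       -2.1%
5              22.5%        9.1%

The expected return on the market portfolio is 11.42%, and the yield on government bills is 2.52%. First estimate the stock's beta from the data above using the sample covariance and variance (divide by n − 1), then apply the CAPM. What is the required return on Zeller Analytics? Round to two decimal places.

23.04%

Mean R_i = (-11.8 − 0.4 + 18.0 − 2.3 + 22.5) / 5 = 5.2000%
Mean R_m = (-4.4 − 1.8 + 7.7 − 2.1 + 9.1) / 5 = 1.7000%
Σ(R_i − R̄_i)(R_m − R̄_m) = 356.6200  ⇒  Cov = 356.6200 / 4 = 89.1550
Σ(R_m − R̄_m)² = 154.6600  ⇒  Var(R_m) = 154.6600 / 4 = 38.6650
β = Cov / Var(R_m) = 89.1550 / 38.6650 = 2.3058
MRP = 11.42% − 2.52% = 8.90%
E(R) = R_f + β × MRP = 2.52% + 2.3058 × 8.90% = 23.04%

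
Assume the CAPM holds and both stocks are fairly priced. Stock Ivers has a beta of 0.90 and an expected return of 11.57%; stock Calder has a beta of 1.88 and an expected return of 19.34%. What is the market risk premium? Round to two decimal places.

Both satisfy E(R) = R_f + β·MRP, so the slope of the SML is
MRP = (19.34% − 11.57%) / (1.88 − 0.90) = 7.77% / 0.98 = 7.9286%

7.93%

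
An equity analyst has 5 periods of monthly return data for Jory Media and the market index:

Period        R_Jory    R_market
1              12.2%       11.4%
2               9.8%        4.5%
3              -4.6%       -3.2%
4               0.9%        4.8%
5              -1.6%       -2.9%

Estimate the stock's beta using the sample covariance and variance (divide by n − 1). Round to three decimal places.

1.059

Mean R_i = (12.2 + 9.8 − 4.6 + 0.9 − 1.6) / 5 = 3.3400%
Mean R_m = (11.4 + 4.5 − 3.2 + 4.8 − 2.9) / 5 = 2.9200%
Σ(R_i − R̄_i)(R_m − R̄_m) = 158.0960  ⇒  Cov = 158.0960 / 4 = 39.5240
Σ(R_m − R̄_m)² = 149.2680  ⇒  Var(R_m) = 149.2680 / 4 = 37.3170
β = Cov / Var(R_m) = 39.5240 / 37.3170 = 1.0591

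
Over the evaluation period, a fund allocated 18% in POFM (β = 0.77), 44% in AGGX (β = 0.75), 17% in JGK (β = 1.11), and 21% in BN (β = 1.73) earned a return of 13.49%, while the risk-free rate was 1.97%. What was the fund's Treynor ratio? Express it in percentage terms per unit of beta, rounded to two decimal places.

β_P = 0.18×0.77 + 0.44×0.75 + 0.17×1.11 + 0.21×1.73 = 1.0206
Treynor = (R_P − R_f) / β_P = (13.49% − 1.97%) / 1.0206 = 11.52% / 1.0206 = 11.29%

11.29%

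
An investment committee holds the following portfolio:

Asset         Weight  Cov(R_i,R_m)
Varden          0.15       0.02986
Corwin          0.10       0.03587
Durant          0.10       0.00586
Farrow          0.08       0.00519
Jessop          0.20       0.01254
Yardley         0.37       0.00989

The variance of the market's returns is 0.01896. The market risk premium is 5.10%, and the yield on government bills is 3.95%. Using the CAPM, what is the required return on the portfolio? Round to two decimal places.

β_Varden = 0.02986 / 0.01896 = 1.5749
β_Corwin = 0.03587 / 0.01896 = 1.8919
β_Durant = 0.00586 / 0.01896 = 0.3091
β_Farrow = 0.00519 / 0.01896 = 0.2737
β_Jessop = 0.01254 / 0.01896 = 0.6614
β_Yardley = 0.00989 / 0.01896 = 0.5216
β_P = Σ w_i β_i = 0.15×1.5749 + 0.10×1.8919 + 0.10×0.3091 + 0.08×0.2737 + 0.20×0.6614 + 0.37×0.5216 = 0.8035
E(R_P) = R_f + β_P × MRP = 3.95% + 0.8035 × 5.10% = 8.05%

8.05%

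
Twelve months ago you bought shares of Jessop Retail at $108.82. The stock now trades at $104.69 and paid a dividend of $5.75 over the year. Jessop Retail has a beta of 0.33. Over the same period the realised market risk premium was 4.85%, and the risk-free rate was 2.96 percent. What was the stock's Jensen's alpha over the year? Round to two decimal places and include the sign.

Realised HPR = (P1 + D1 − P0) / P0 = (104.69 + 5.75 − 108.82) / 108.82 = 1.62 / 108.82 = 1.4887%
CAPM required = R_f + β·MRP = 2.96% + 0.33 × 4.85% = 4.5605%
α = realised − required = 1.4887% − 4.5605% = -3.07%

-3.07%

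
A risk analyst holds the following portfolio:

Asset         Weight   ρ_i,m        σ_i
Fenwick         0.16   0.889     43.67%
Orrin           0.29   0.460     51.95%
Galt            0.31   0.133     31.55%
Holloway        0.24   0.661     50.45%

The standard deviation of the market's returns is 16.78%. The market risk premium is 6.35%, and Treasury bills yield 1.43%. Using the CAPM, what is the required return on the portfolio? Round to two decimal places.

9.92%

β_Fenwick = 0.889 × 43.67% / 16.78% = 2.3136
β_Orrin = 0.460 × 51.95% / 16.78% = 1.4241
β_Galt = 0.133 × 31.55% / 16.78% = 0.2501
β_Holloway = 0.661 × 50.45% / 16.78% = 1.9873
β_P = Σ w_i β_i = 0.16×2.3136 + 0.29×1.4241 + 0.31×0.2501 + 0.24×1.9873 = 1.3376
E(R_P) = R_f + β_P × MRP = 1.43% + 1.3376 × 6.35% = 9.92%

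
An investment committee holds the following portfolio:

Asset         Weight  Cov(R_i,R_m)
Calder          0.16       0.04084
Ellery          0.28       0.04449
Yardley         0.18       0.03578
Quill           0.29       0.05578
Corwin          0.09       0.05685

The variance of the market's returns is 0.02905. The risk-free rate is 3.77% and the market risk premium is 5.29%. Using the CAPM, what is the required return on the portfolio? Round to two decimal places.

β_Calder = 0.04084 / 0.02905 = 1.4059
β_Ellery = 0.04449 / 0.02905 = 1.5315
β_Yardley = 0.03578 / 0.02905 = 1.2317
β_Quill = 0.05578 / 0.02905 = 1.9201
β_Corwin = 0.05685 / 0.02905 = 1.9570
β_P = Σ w_i β_i = 0.16×1.4059 + 0.28×1.5315 + 0.18×1.2317 + 0.29×1.9201 + 0.09×1.9570 = 1.6084
E(R_P) = R_f + β_P × MRP = 3.77% + 1.6084 × 5.29% = 12.28%

12.28%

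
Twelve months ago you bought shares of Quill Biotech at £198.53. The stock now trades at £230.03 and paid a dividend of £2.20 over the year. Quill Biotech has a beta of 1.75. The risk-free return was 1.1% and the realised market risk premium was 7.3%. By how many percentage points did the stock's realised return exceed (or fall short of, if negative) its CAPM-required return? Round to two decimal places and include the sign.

+3.10%

Realised HPR = (P1 + D1 − P0) / P0 = (230.03 + 2.20 − 198.53) / 198.53 = 33.70 / 198.53 = 16.9748%
CAPM required = R_f + β·MRP = 1.1% + 1.75 × 7.3% = 13.8750%
α = realised − required = 16.9748% − 13.8750% = +3.10%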